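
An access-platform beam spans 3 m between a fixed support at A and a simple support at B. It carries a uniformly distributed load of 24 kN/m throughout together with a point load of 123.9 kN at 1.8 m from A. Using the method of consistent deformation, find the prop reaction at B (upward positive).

Take the reaction at B as the redundant and release it; the primary structure is a cantilever fixed at A.
Downward deflection at the released point B due to the loads:
  UDL 24: wL⁴/(8EI) = 243/EI
  point load 123.9 at a = 1.8: Pa²(3L − a)/(6EI) = 481.7/EI
  δ_0 = 724.7/EI
Tip deflection under a unit load at B: L³/(3EI) = 9/EI.
The prop prevents deflection at B: R_B = δ_0/δ_{BB} = 724.7/9 = 80.52 kN.

R_B = 80.52 kN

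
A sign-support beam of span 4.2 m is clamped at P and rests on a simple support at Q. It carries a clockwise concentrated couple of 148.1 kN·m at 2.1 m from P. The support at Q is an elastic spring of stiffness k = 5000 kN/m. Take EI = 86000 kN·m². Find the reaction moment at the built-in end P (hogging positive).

M_P = 49.89 kN·m

Choose R_Q as the redundant. The primary structure is the cantilever fixed at P.
Free-end deflection of the primary structure under the applied loading (downward +):
  clockwise couple 148.1 at a = 2.1: M₀a(2L − a)/(2EI) = 979.7/EI
Tip deflection under a unit load at Q: L³/(3EI) = 24.7/EI.
With EI = 86000 kN·m²: δ_0 = 0.011392 m and δ_{QQ} = 0.000287 m/kN.
Compatibility — the spring shortens by R_Q/k under the reaction it provides: δ_0 − R_Q·δ_{QQ} = R_Q/k. With 1/k = 0.0002 m/kN, R_Q = δ_0 / (δ_{QQ} + 1/k) = 0.011392 / (0.000287 + 0.0002) = 23.38 kN.
Moment equilibrium about P: M_P = Σ(load moments about P) − R_Q·L = 148.1 − 23.38×4.2 = 49.89 kN·m.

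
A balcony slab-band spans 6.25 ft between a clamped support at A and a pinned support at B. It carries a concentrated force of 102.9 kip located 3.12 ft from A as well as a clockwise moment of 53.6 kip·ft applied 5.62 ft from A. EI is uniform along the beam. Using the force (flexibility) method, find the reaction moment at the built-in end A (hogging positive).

M_A = 94.67 kip·ft

Release the roller at B. Primary structure: cantilever fixed at A.
Deflection at B on the released cantilever, summing each load's contribution:
  point load 102.9 at a = 3.12: Pa²(3L − a)/(6EI) = 2609/EI
  clockwise couple 53.6 at a = 5.62: M₀a(2L − a)/(2EI) = 1036/EI
  δ_0 = 3646/EI
Tip deflection under a unit load at B: L³/(3EI) = 81.38/EI.
The prop prevents deflection at B: R_B = δ_0/δ_{BB} = 3646/81.38 = 44.8 kip.
Moment equilibrium about A: M_A = Σ(load moments about A) − R_B·L = 374.6 − 44.8×6.25 = 94.67 kip·ft.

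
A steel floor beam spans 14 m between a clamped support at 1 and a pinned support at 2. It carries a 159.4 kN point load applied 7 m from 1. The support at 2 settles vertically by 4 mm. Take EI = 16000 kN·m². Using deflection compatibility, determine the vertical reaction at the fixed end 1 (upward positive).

Release the roller at 2. Primary structure: cantilever fixed at 1.
Deflection at 2 on the released cantilever, summing each load's contribution:
  point load 159.4 at a = 7: Pa²(3L − a)/(6EI) = 45562/EI
Tip deflection under a unit load at 2: L³/(3EI) = 914.7/EI.
With EI = 16000 kN·m²: δ_0 = 2.8476 m and δ_{22} = 0.057167 m/kN.
Compatibility — the beam at 2 must follow the support down by 0.004 m: δ_0 − R_2·δ_{22} = 0.004, so R_2 = (2.8476 − 0.004)/0.057167 = 49.74 kN.
Vertical equilibrium: R_1 = ΣP − R_2 = 159.4 − 49.74 = 109.7 kN.

R_1 = 109.7 kN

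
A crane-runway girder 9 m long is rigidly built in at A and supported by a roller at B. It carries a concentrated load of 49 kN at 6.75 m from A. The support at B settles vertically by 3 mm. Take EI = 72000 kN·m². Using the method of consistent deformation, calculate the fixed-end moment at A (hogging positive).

Remove the prop at B; the released (primary) structure is a cantilever built in at A.
Deflection at B on the released cantilever, summing each load's contribution:
  point load 49 at a = 6.75: Pa²(3L − a)/(6EI) = 7535/EI
Tip deflection under a unit load at B: L³/(3EI) = 243/EI.
With EI = 72000 kN·m²: δ_0 = 0.10465 m and δ_{BB} = 0.003375 m/kN.
Compatibility — the beam at B must follow the support down by 0.003 m: δ_0 − R_B·δ_{BB} = 0.003, so R_B = (0.10465 − 0.003)/0.003375 = 30.12 kN.
Moment equilibrium about A: M_A = Σ(load moments about A) − R_B·L = 330.8 − 30.12×9 = 59.68 kN·m.

M_A = 59.68 kN·m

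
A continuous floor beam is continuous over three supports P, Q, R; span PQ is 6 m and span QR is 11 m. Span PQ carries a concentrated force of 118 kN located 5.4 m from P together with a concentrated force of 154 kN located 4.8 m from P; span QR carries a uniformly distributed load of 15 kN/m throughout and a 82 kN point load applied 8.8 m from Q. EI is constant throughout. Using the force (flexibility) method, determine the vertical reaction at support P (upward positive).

Take M_Q as the redundant. Released structure: two simple spans PQ and QR with a hinge at Q.
End slopes at the hinge Q, treating each span as simply supported:
  span PQ: point load 118 at a = 5.4: Pab(L + a)/(6LEI) = 121.1/EI
  span PQ: point load 154 at a = 4.8: Pab(L + a)/(6LEI) = 266.1/EI
  span QR: UDL 15: wL³/(24EI) = 831.9/EI
  span QR: point load 82 at a = 8.8: Pab(L + b)/(6LEI) = 317.5/EI
  relative rotation θ_0 = (387.2 + 1149)/EI = 1537/EI
A unit hogging moment at Q produces rotation L₁/(3EI) + L₂/(3EI) = 5.667/EI.
Compatibility: M_Q·(L₁+L₂)/(3EI) = θ_0, giving M_Q = 271.2 kN·m (hogging).
Span PQ, ΣM about P with M_Q applied at Q: R_Q^{PQ}·6 = 1376 + 271.2, so R_Q^{PQ} = 274.6 kN and R_P = 272 − 274.6 = -2.593 kN.

R_P = -2.593 kN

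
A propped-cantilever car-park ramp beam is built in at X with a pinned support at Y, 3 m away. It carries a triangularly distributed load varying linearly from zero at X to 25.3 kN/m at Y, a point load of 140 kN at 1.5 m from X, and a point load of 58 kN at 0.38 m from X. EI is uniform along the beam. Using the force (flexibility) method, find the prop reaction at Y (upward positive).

Take the reaction at Y as the redundant and release it; the primary structure is a cantilever fixed at X.
Downward deflection at the released point Y due to the loads:
  triangular load, peak 25.3 at the free end: 11w₀L⁴/(120EI) = 187.9/EI
  point load 140 at a = 1.5: Pa²(3L − a)/(6EI) = 393.8/EI
  point load 58 at a = 0.38: Pa²(3L − a)/(6EI) = 12.03/EI
  δ_0 = 593.6/EI
Tip deflection under a unit load at Y: L³/(3EI) = 9/EI.
Compatibility at Y: δ_0 − R_Y·δ_{YY} = 0, so R_Y = 593.6/9 = 65.96 kN.

R_Y = 65.96 kN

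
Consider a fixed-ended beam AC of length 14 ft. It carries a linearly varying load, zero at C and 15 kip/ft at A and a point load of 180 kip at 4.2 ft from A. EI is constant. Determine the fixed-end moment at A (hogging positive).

M_A = 517.4 kip·ft

Release both end moments; the primary structure is a simply-supported span AC with redundants M_A and M_C.
On the primary (simply-supported) span, the end slopes from the loading are:
  at A: triangular load, peak 15: w₀L³/(45EI) = 914.7/EI
  at C: triangular load, peak 15: 7w₀L³/(360EI) = 800.3/EI
  at A: point load 180 at a = 4.2: Pab(L + b)/(6LEI) = 2099/EI
  at C: point load 180 at a = 4.2: Pab(L + a)/(6LEI) = 1605/EI
  θ_A0 = 3014/EI,  θ_C0 = 2406/EI
Flexibility coefficients: a unit moment at one end gives L/(3EI) there and L/(6EI) at the far end, so f₁₁ = f₂₂ = 4.667/EI and f₁₂ = f₂₁ = 2.333/EI.
Compatibility — zero rotation at each built-in end:
  4.667 M_A + 2.333 M_C = 3014
  2.333 M_A + 4.667 M_C = 2406
Solving the pair gives M_A = 517.4 kip·ft and M_C = 256.8 kip·ft (hogging).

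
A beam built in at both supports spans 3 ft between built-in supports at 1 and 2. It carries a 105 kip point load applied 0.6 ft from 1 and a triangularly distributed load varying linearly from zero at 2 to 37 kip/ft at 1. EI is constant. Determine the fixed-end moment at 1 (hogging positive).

M_1 = 56.97 kip·ft

Take the two fixed-end moments M_1, M_2 as redundants; the released structure is the simple span 12.
End rotations of the released simple span under the applied load (×1/EI):
  at 1: point load 105 at a = 0.6: Pab(L + b)/(6LEI) = 45.36/EI
  at 2: point load 105 at a = 0.6: Pab(L + a)/(6LEI) = 30.24/EI
  at 1: triangular load, peak 37: w₀L³/(45EI) = 22.2/EI
  at 2: triangular load, peak 37: 7w₀L³/(360EI) = 19.43/EI
  θ_10 = 67.56/EI,  θ_20 = 49.66/EI
Flexibility coefficients: a unit moment at one end gives L/(3EI) there and L/(6EI) at the far end, so f₁₁ = f₂₂ = 1/EI and f₁₂ = f₂₁ = 0.5/EI.
Compatibility — zero rotation at each built-in end:
  1 M_1 + 0.5 M_2 = 67.56
  0.5 M_1 + 1 M_2 = 49.66
Solving the pair gives M_1 = 56.97 kip·ft and M_2 = 21.18 kip·ft (hogging).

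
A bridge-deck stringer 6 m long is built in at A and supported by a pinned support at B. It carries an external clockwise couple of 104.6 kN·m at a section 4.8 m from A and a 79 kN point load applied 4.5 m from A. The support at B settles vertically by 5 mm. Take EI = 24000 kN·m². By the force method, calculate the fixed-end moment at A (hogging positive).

Release the roller at B. Primary structure: cantilever fixed at A.
Primary-structure tip deflection at B by superposition:
  clockwise couple 104.6 at a = 4.8: M₀a(2L − a)/(2EI) = 1807/EI
  point load 79 at a = 4.5: Pa²(3L − a)/(6EI) = 3599/EI
  δ_0 = 5407/EI
Flexibility coefficient — unit upward force at B: δ_{BB} = L³/(3EI) = 72/EI.
With EI = 24000 kN·m²: δ_0 = 0.22529 m and δ_{BB} = 0.003 m/kN.
Compatibility — the beam at B must follow the support down by 0.005 m: δ_0 − R_B·δ_{BB} = 0.005, so R_B = (0.22529 − 0.005)/0.003 = 73.43 kN.
Moment equilibrium about A: M_A = Σ(load moments about A) − R_B·L = 460.1 − 73.43×6 = 19.52 kN·m.

M_A = 19.52 kN·m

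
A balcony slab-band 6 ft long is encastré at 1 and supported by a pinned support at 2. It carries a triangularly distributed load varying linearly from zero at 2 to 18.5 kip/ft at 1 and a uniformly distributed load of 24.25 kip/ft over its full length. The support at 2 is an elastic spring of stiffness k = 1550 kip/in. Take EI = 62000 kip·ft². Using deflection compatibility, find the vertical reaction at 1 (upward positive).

R_1 = 138.2 kip

Remove the prop at 2; the released (primary) structure is a cantilever built in at 1.
Downward deflection at the released point 2 due to the loads:
  triangular load, peak 18.5 at the fixed end: w₀L⁴/(30EI) = 799.2/EI
  UDL 24.25: wL⁴/(8EI) = 3928/EI
  δ_0 = 4728/EI
Tip deflection under a unit load at 2: L³/(3EI) = 72/EI.
With EI = 62000 kip·ft²: δ_0 = 0.076253 ft and δ_{22} = 0.001161 ft/kip.
Compatibility — the spring shortens by R_2/k under the reaction it provides: δ_0 − R_2·δ_{22} = R_2/k. With 1/k = 1/(1550×12) ft/kip = 0.000054 ft/kip, R_2 = δ_0 / (δ_{22} + 1/k) = 0.076253 / (0.001161 + 0.000054) = 62.76 kip.
Vertical equilibrium: R_1 = ΣP − R_2 = 201 − 62.76 = 138.2 kip.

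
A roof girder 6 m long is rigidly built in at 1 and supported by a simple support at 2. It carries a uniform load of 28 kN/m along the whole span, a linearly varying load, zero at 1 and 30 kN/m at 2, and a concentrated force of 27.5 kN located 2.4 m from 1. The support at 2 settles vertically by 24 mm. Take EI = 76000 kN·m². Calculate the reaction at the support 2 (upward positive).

R_2 = 92.89 kN

Take the reaction at 2 as the redundant and release it; the primary structure is a cantilever fixed at 1.
Primary-structure tip deflection at 2 by superposition:
  UDL 28: wL⁴/(8EI) = 4536/EI
  triangular load, peak 30 at the free end: 11w₀L⁴/(120EI) = 3564/EI
  point load 27.5 at a = 2.4: Pa²(3L − a)/(6EI) = 411.8/EI
  δ_0 = 8512/EI
Flexibility coefficient — unit upward force at 2: δ_{22} = L³/(3EI) = 72/EI.
With EI = 76000 kN·m²: δ_0 = 0.112 m and δ_{22} = 0.000947 m/kN.
Compatibility — the beam at 2 must follow the support down by 0.024 m: δ_0 − R_2·δ_{22} = 0.024, so R_2 = (0.112 − 0.024)/0.000947 = 92.89 kN.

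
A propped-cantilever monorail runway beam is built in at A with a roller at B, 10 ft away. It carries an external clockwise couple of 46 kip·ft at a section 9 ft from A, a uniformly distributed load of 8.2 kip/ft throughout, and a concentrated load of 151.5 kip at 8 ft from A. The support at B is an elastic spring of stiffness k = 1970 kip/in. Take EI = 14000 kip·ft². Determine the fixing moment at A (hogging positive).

Release the roller at B. Primary structure: cantilever fixed at A.
Deflection at B on the released cantilever, summing each load's contribution:
  clockwise couple 46 at a = 9: M₀a(2L − a)/(2EI) = 2277/EI
  UDL 8.2: wL⁴/(8EI) = 10250/EI
  point load 151.5 at a = 8: Pa²(3L − a)/(6EI) = 35552/EI
  δ_0 = 48079/EI
Flexibility coefficient — unit upward force at B: δ_{BB} = L³/(3EI) = 333.3/EI.
With EI = 14000 kip·ft²: δ_0 = 3.4342 ft and δ_{BB} = 0.02381 ft/kip.
Compatibility — the spring shortens by R_B/k under the reaction it provides: δ_0 − R_B·δ_{BB} = R_B/k. With 1/k = 1/(1970×12) ft/kip = 0.000042 ft/kip, R_B = δ_0 / (δ_{BB} + 1/k) = 3.4342 / (0.02381 + 0.000042) = 144 kip.
Moment equilibrium about A: M_A = Σ(load moments about A) − R_B·L = 1668 − 144×10 = 228.2 kip·ft.

M_A = 228.2 kip·ft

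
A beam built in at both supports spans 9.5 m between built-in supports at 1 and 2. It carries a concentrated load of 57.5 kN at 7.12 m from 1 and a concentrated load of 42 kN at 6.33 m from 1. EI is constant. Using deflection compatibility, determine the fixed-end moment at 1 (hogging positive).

Take the two fixed-end moments M_1, M_2 as redundants; the released structure is the simple span 12.
End rotations of the released simple span under the applied load (×1/EI):
  at 1: point load 57.5 at a = 7.12: Pab(L + b)/(6LEI) = 203.1/EI
  at 2: point load 57.5 at a = 7.12: Pab(L + a)/(6LEI) = 284.1/EI
  at 1: point load 42 at a = 6.33: Pab(L + b)/(6LEI) = 187.3/EI
  at 2: point load 42 at a = 6.33: Pab(L + a)/(6LEI) = 234.1/EI
  θ_10 = 390.4/EI,  θ_20 = 518.2/EI
Flexibility coefficients: a unit moment at one end gives L/(3EI) there and L/(6EI) at the far end, so f₁₁ = f₂₂ = 3.167/EI and f₁₂ = f₂₁ = 1.583/EI.
Compatibility — zero rotation at each built-in end:
  3.167 M_1 + 1.583 M_2 = 390.4
  1.583 M_1 + 3.167 M_2 = 518.2
Solving the pair gives M_1 = 55.3 kN·m and M_2 = 136 kN·m (hogging).

M_1 = 55.3 kN·m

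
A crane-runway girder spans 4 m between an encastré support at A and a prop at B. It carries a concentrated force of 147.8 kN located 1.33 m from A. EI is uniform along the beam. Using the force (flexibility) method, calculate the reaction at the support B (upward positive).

Remove the prop at B; the released (primary) structure is a cantilever built in at A.
Deflection at B on the released cantilever, summing each load's contribution:
  point load 147.8 at a = 1.33: Pa²(3L − a)/(6EI) = 464.9/EI
Tip deflection under a unit load at B: L³/(3EI) = 21.33/EI.
The prop prevents deflection at B: R_B = δ_0/δ_{BB} = 464.9/21.33 = 21.79 kN.

R_B = 21.79 kN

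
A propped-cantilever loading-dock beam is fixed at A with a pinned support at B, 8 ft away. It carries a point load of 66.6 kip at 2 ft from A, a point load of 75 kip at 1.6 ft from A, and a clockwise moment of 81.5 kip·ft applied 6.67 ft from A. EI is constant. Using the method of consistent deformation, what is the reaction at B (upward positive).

Remove the prop at B; the released (primary) structure is a cantilever built in at A.
Deflection at B on the released cantilever, summing each load's contribution:
  point load 66.6 at a = 2: Pa²(3L − a)/(6EI) = 976.8/EI
  point load 75 at a = 1.6: Pa²(3L − a)/(6EI) = 716.8/EI
  clockwise couple 81.5 at a = 6.67: M₀a(2L − a)/(2EI) = 2536/EI
  δ_0 = 4230/EI
Flexibility coefficient — unit upward force at B: δ_{BB} = L³/(3EI) = 170.7/EI.
The prop prevents deflection at B: R_B = δ_0/δ_{BB} = 4230/170.7 = 24.78 kip.

R_B = 24.78 kip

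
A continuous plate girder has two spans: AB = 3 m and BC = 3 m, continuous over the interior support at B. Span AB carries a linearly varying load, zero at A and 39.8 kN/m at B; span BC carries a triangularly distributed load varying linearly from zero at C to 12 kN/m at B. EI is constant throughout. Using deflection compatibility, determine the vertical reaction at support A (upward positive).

R_A = 14.72 kN

Insert a hinge at B; M_B is the redundant, and each span becomes simply supported.
End slopes at the hinge B, treating each span as simply supported:
  span AB: triangular load, peak 39.8: w₀L³/(45EI) = 23.88/EI
  span BC: triangular load, peak 12: w₀L³/(45EI) = 7.2/EI
  relative rotation θ_0 = (23.88 + 7.2)/EI = 31.08/EI
A unit hogging moment at B produces rotation L₁/(3EI) + L₂/(3EI) = 2/EI.
Compatibility: M_B·(L₁+L₂)/(3EI) = θ_0, giving M_B = 15.54 kN·m (hogging).
Span AB, ΣM about A with M_B applied at B: R_B^{AB}·3 = 119.4 + 15.54, so R_B^{AB} = 44.98 kN and R_A = 59.7 − 44.98 = 14.72 kN.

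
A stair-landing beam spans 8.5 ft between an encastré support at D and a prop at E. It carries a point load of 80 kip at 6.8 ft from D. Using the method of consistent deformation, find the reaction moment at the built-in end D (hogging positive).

M_D = 65.28 kip·ft

Choose R_E as the redundant. The primary structure is the cantilever fixed at D.
Primary-structure tip deflection at E by superposition:
  point load 80 at a = 6.8: Pa²(3L − a)/(6EI) = 11529/EI
Flexibility coefficient — unit upward force at E: δ_{EE} = L³/(3EI) = 204.7/EI.
Compatibility at E: δ_0 − R_E·δ_{EE} = 0, so R_E = 11529/204.7 = 56.32 kip.
Moment equilibrium about D: M_D = Σ(load moments about D) − R_E·L = 544 − 56.32×8.5 = 65.28 kip·ft.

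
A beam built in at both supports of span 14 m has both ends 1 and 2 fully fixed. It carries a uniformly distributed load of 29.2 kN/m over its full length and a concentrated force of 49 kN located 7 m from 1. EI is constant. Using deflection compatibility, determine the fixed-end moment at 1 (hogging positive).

M_1 = 562.7 kN·m

Take the two fixed-end moments M_1, M_2 as redundants; the released structure is the simple span 12.
Simple-span end rotations at 1 and 2 under the given loads:
  at 1: UDL 29.2: wL³/(24EI) = 3339/EI
  at 2: UDL 29.2: wL³/(24EI) = 3339/EI
  at 1: point load 49 at a = 7: Pab(L + b)/(6LEI) = 600.2/EI
  at 2: point load 49 at a = 7: Pab(L + a)/(6LEI) = 600.2/EI
  θ_10 = 3939/EI,  θ_20 = 3939/EI
Flexibility coefficients: a unit moment at one end gives L/(3EI) there and L/(6EI) at the far end, so f₁₁ = f₂₂ = 4.667/EI and f₁₂ = f₂₁ = 2.333/EI.
Compatibility — zero rotation at each built-in end:
  4.667 M_1 + 2.333 M_2 = 3939
  2.333 M_1 + 4.667 M_2 = 3939
Solving the pair gives M_1 = 562.7 kN·m and M_2 = 562.7 kN·m (hogging).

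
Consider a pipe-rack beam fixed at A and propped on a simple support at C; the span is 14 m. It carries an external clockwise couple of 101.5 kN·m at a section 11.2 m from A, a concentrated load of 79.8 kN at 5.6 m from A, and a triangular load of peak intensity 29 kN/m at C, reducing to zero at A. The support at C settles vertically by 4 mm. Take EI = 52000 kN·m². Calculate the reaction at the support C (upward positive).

Take the reaction at C as the redundant and release it; the primary structure is a cantilever fixed at A.
Deflection at C on the released cantilever, summing each load's contribution:
  clockwise couple 101.5 at a = 11.2: M₀a(2L − a)/(2EI) = 9549/EI
  point load 79.8 at a = 5.6: Pa²(3L − a)/(6EI) = 15182/EI
  triangular load, peak 29 at the free end: 11w₀L⁴/(120EI) = 102123/EI
  δ_0 = 126854/EI
Tip deflection under a unit load at C: L³/(3EI) = 914.7/EI.
With EI = 52000 kN·m²: δ_0 = 2.4395 m and δ_{CC} = 0.01759 m/kN.
Compatibility — the beam at C must follow the support down by 0.004 m: δ_0 − R_C·δ_{CC} = 0.004, so R_C = (2.4395 − 0.004)/0.01759 = 138.5 kN.

R_C = 138.5 kN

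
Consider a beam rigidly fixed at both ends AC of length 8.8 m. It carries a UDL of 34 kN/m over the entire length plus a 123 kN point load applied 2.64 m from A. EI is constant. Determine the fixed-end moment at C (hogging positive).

Take the two fixed-end moments M_A, M_C as redundants; the released structure is the simple span AC.
Simple-span end rotations at A and C under the given loads:
  at A: UDL 34: wL³/(24EI) = 965.4/EI
  at C: UDL 34: wL³/(24EI) = 965.4/EI
  at A: point load 123 at a = 2.64: Pab(L + b)/(6LEI) = 566.7/EI
  at C: point load 123 at a = 2.64: Pab(L + a)/(6LEI) = 433.4/EI
  θ_A0 = 1532/EI,  θ_C0 = 1399/EI
Flexibility coefficients: a unit moment at one end gives L/(3EI) there and L/(6EI) at the far end, so f₁₁ = f₂₂ = 2.933/EI and f₁₂ = f₂₁ = 1.467/EI.
Compatibility — zero rotation at each built-in end:
  2.933 M_A + 1.467 M_C = 1532
  1.467 M_A + 2.933 M_C = 1399
Solving the pair gives M_A = 378.5 kN·m and M_C = 287.6 kN·m (hogging).

M_C = 287.6 kN·m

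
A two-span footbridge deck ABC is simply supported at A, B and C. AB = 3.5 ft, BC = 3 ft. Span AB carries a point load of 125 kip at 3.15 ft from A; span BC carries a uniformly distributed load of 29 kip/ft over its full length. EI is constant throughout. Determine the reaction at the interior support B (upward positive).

Insert a hinge at B; M_B is the redundant, and each span becomes simply supported.
Discontinuity in slope at B on the released structure — sum the simple-span end rotations:
  span AB: point load 125 at a = 3.15: Pab(L + a)/(6LEI) = 43.64/EI
  span BC: UDL 29: wL³/(24EI) = 32.62/EI
  relative rotation θ_0 = (43.64 + 32.62)/EI = 76.27/EI
A unit hogging moment at B produces rotation L₁/(3EI) + L₂/(3EI) = 2.167/EI.
Slope continuity at B: θ_0 = M_B·2.167/EI, so M_B = 76.27/2.167 = 35.2 kip·ft (hogging).
Span AB, ΣM about A with M_B applied at B: R_B^{AB}·3.5 = 393.8 + 35.2, so R_B^{AB} = 122.6 kip and R_A = 125 − 122.6 = 2.443 kip.
Span BC, ΣM about C: R_B^{BC}·3 = 130.5 + 35.2, so R_B^{BC} = 55.23 kip and R_C = 87 − 55.23 = 31.77 kip.
R_B = 122.6 + 55.23 = 177.8 kip.

R_B = 177.8 kip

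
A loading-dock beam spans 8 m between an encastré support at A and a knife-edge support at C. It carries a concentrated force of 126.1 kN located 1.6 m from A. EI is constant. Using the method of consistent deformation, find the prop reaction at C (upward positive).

Take the reaction at C as the redundant and release it; the primary structure is a cantilever fixed at A.
Free-end deflection of the primary structure under the applied loading (downward +):
  point load 126.1 at a = 1.6: Pa²(3L − a)/(6EI) = 1205/EI
Tip deflection under a unit load at C: L³/(3EI) = 170.7/EI.
The prop prevents deflection at C: R_C = δ_0/δ_{CC} = 1205/170.7 = 7.062 kN.

R_C = 7.062 kN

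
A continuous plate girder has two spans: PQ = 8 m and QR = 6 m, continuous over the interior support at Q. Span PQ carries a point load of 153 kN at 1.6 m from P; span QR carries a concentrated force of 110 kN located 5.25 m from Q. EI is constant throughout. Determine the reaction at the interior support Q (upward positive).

Insert a hinge at Q; M_Q is the redundant, and each span becomes simply supported.
End slopes at the hinge Q, treating each span as simply supported:
  span PQ: point load 153 at a = 1.6: Pab(L + a)/(6LEI) = 313.3/EI
  span QR: point load 110 at a = 5.25: Pab(L + b)/(6LEI) = 81.21/EI
  relative rotation θ_0 = (313.3 + 81.21)/EI = 394.6/EI
A unit hogging moment at Q produces rotation L₁/(3EI) + L₂/(3EI) = 4.667/EI.
Compatibility: M_Q·(L₁+L₂)/(3EI) = θ_0, giving M_Q = 84.55 kN·m (hogging).
Span PQ, ΣM about P with M_Q applied at Q: R_Q^{PQ}·8 = 244.8 + 84.55, so R_Q^{PQ} = 41.17 kN and R_P = 153 − 41.17 = 111.8 kN.
Span QR, ΣM about R: R_Q^{QR}·6 = 82.5 + 84.55, so R_Q^{QR} = 27.84 kN and R_R = 110 − 27.84 = 82.16 kN.
R_Q = 41.17 + 27.84 = 69.01 kN.

R_Q = 69.01 kN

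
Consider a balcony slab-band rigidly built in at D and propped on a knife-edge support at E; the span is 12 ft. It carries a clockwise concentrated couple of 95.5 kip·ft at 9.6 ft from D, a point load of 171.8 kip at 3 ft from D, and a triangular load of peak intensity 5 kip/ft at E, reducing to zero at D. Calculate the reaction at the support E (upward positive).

R_E = 42.72 kip

Release the roller at E. Primary structure: cantilever fixed at D.
Deflection at E on the released cantilever, summing each load's contribution:
  clockwise couple 95.5 at a = 9.6: M₀a(2L − a)/(2EI) = 6601/EI
  point load 171.8 at a = 3: Pa²(3L − a)/(6EI) = 8504/EI
  triangular load, peak 5 at the free end: 11w₀L⁴/(120EI) = 9504/EI
  δ_0 = 24609/EI
Flexibility coefficient — unit upward force at E: δ_{EE} = L³/(3EI) = 576/EI.
Compatibility at E: δ_0 − R_E·δ_{EE} = 0, so R_E = 24609/576 = 42.72 kip.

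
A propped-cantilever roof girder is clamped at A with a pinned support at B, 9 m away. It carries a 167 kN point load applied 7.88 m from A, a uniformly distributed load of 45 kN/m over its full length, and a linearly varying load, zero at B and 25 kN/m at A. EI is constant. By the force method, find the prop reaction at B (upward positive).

Take the reaction at B as the redundant and release it; the primary structure is a cantilever fixed at A.
Free-end deflection of the primary structure under the applied loading (downward +):
  point load 167 at a = 7.88: Pa²(3L − a)/(6EI) = 33045/EI
  UDL 45: wL⁴/(8EI) = 36906/EI
  triangular load, peak 25 at the fixed end: w₀L⁴/(30EI) = 5468/EI
  δ_0 = 75418/EI
Tip deflection under a unit load at B: L³/(3EI) = 243/EI.
Compatibility at B: δ_0 − R_B·δ_{BB} = 0, so R_B = 75418/243 = 310.4 kN.

R_B = 310.4 kN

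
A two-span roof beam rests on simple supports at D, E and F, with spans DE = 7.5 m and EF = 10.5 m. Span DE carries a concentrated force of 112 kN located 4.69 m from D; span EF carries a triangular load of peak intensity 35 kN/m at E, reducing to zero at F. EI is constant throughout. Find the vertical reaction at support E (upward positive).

Release continuity at E by inserting a hinge; the redundant is the internal moment M_E. The primary structure is two simply-supported spans DE and EF.
End slopes at the hinge E, treating each span as simply supported:
  span DE: point load 112 at a = 4.69: Pab(L + a)/(6LEI) = 399.8/EI
  span EF: triangular load, peak 35: w₀L³/(45EI) = 900.4/EI
  relative rotation θ_0 = (399.8 + 900.4)/EI = 1300/EI
A unit hogging moment at E produces rotation L₁/(3EI) + L₂/(3EI) = 6/EI.
Slope continuity at E: θ_0 = M_E·6/EI, so M_E = 1300/6 = 216.7 kN·m (hogging).
Span DE, ΣM about D with M_E applied at E: R_E^{DE}·7.5 = 525.3 + 216.7, so R_E^{DE} = 98.93 kN and R_D = 112 − 98.93 = 13.07 kN.
Span EF, ΣM about F: R_E^{EF}·10.5 = 1286 + 216.7, so R_E^{EF} = 143.1 kN and R_F = 183.8 − 143.1 = 40.61 kN.
R_E = 98.93 + 143.1 = 242.1 kN.

R_E = 242.1 kN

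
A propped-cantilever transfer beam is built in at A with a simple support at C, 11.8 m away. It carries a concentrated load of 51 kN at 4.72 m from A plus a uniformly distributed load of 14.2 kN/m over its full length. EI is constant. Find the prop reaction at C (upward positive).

Choose R_C as the redundant. The primary structure is the cantilever fixed at A.
Deflection at C on the released cantilever, summing each load's contribution:
  point load 51 at a = 4.72: Pa²(3L − a)/(6EI) = 5810/EI
  UDL 14.2: wL⁴/(8EI) = 34413/EI
  δ_0 = 40223/EI
Flexibility coefficient — unit upward force at C: δ_{CC} = L³/(3EI) = 547.7/EI.
Compatibility at C: δ_0 − R_C·δ_{CC} = 0, so R_C = 40223/547.7 = 73.44 kN.

R_C = 73.44 kN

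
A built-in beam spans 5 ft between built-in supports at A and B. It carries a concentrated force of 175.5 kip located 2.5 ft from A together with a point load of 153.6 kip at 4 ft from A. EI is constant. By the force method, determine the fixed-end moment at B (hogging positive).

Take the two fixed-end moments M_A, M_B as redundants; the released structure is the simple span AB.
Simple-span end rotations at A and B under the given loads:
  at A: point load 175.5 at a = 2.5: Pab(L + b)/(6LEI) = 274.2/EI
  at B: point load 175.5 at a = 2.5: Pab(L + a)/(6LEI) = 274.2/EI
  at A: point load 153.6 at a = 4: Pab(L + b)/(6LEI) = 122.9/EI
  at B: point load 153.6 at a = 4: Pab(L + a)/(6LEI) = 184.3/EI
  θ_A0 = 397.1/EI,  θ_B0 = 458.5/EI
Flexibility coefficients: a unit moment at one end gives L/(3EI) there and L/(6EI) at the far end, so f₁₁ = f₂₂ = 1.667/EI and f₁₂ = f₂₁ = 0.8333/EI.
Compatibility — zero rotation at each built-in end:
  1.667 M_A + 0.8333 M_B = 397.1
  0.8333 M_A + 1.667 M_B = 458.5
Solving the pair gives M_A = 134.3 kip·ft and M_B = 208 kip·ft (hogging).

M_B = 208 kip·ft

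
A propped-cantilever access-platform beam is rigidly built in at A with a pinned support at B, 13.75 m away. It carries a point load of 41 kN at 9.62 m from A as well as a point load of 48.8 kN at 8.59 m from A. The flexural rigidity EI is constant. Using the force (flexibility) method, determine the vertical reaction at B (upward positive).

R_B = 45.7 kN

Take the reaction at B as the redundant and release it; the primary structure is a cantilever fixed at A.
Free-end deflection of the primary structure under the applied loading (downward +):
  point load 41 at a = 9.62: Pa²(3L − a)/(6EI) = 20002/EI
  point load 48.8 at a = 8.59: Pa²(3L − a)/(6EI) = 19601/EI
  δ_0 = 39603/EI
Tip deflection under a unit load at B: L³/(3EI) = 866.5/EI.
The prop prevents deflection at B: R_B = δ_0/δ_{BB} = 39603/866.5 = 45.7 kN.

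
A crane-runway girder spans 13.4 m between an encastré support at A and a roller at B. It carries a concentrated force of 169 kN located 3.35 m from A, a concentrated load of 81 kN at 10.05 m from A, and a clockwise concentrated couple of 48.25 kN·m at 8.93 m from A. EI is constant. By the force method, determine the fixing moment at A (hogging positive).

Release the roller at B. Primary structure: cantilever fixed at A.
Deflection at B on the released cantilever, summing each load's contribution:
  point load 169 at a = 3.35: Pa²(3L − a)/(6EI) = 11648/EI
  point load 81 at a = 10.05: Pa²(3L − a)/(6EI) = 41111/EI
  clockwise couple 48.25 at a = 8.93: M₀a(2L − a)/(2EI) = 3850/EI
  δ_0 = 56609/EI
Tip deflection under a unit load at B: L³/(3EI) = 802/EI.
Compatibility at B: δ_0 − R_B·δ_{BB} = 0, so R_B = 56609/802 = 70.58 kN.
Moment equilibrium about A: M_A = Σ(load moments about A) − R_B·L = 1428 − 70.58×13.4 = 482.7 kN·m.

M_A = 482.7 kN·m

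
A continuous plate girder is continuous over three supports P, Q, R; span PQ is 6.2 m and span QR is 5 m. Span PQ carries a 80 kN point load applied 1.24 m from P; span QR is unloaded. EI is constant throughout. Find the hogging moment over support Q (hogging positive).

M_Q = 26.36 kN·m

Release continuity at Q by inserting a hinge; the redundant is the internal moment M_Q. The primary structure is two simply-supported spans PQ and QR.
End slopes at the hinge Q, treating each span as simply supported:
  span PQ: point load 80 at a = 1.24: Pab(L + a)/(6LEI) = 98.41/EI
  relative rotation θ_0 = (98.41 + 0)/EI = 98.41/EI
A unit hogging moment at Q produces rotation L₁/(3EI) + L₂/(3EI) = 3.733/EI.
Slope continuity at Q: θ_0 = M_Q·3.733/EI, so M_Q = 98.41/3.733 = 26.36 kN·m (hogging).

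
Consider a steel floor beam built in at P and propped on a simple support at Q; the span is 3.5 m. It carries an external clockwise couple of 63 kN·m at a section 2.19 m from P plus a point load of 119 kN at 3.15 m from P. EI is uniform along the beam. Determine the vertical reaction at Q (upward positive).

R_Q = 124.4 kN

Choose R_Q as the redundant. The primary structure is the cantilever fixed at P.
Downward deflection at the released point Q due to the loads:
  clockwise couple 63 at a = 2.19: M₀a(2L − a)/(2EI) = 331.8/EI
  point load 119 at a = 3.15: Pa²(3L − a)/(6EI) = 1446/EI
  δ_0 = 1778/EI
Tip deflection under a unit load at Q: L³/(3EI) = 14.29/EI.
Compatibility at Q: δ_0 − R_Q·δ_{QQ} = 0, so R_Q = 1778/14.29 = 124.4 kN.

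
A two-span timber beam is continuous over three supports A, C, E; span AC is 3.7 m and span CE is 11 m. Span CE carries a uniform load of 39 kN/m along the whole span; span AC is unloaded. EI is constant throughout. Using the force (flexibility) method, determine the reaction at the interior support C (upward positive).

Take M_C as the redundant. Released structure: two simple spans AC and CE with a hinge at C.
End slopes at the hinge C, treating each span as simply supported:
  span CE: UDL 39: wL³/(24EI) = 2163/EI
  relative rotation θ_0 = (0 + 2163)/EI = 2163/EI
A unit hogging moment at C produces rotation L₁/(3EI) + L₂/(3EI) = 4.9/EI.
Slope continuity at C: θ_0 = M_C·4.9/EI, so M_C = 2163/4.9 = 441.4 kN·m (hogging).
Span AC, ΣM about A with M_C applied at C: R_C^{AC}·3.7 = 0 + 441.4, so R_C^{AC} = 119.3 kN and R_A = 0 − 119.3 = -119.3 kN.
Span CE, ΣM about E: R_C^{CE}·11 = 2360 + 441.4, so R_C^{CE} = 254.6 kN and R_E = 429 − 254.6 = 174.4 kN.
R_C = 119.3 + 254.6 = 373.9 kN.

R_C = 373.9 kN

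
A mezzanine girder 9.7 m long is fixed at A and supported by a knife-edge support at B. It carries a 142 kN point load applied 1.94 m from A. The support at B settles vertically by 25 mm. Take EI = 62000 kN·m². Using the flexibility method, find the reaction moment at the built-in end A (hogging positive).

Take the reaction at B as the redundant and release it; the primary structure is a cantilever fixed at A.
Downward deflection at the released point B due to the loads:
  point load 142 at a = 1.94: Pa²(3L − a)/(6EI) = 2419/EI
Flexibility coefficient — unit upward force at B: δ_{BB} = L³/(3EI) = 304.2/EI.
With EI = 62000 kN·m²: δ_0 = 0.039019 m and δ_{BB} = 0.004907 m/kN.
Compatibility — the beam at B must follow the support down by 0.025 m: δ_0 − R_B·δ_{BB} = 0.025, so R_B = (0.039019 − 0.025)/0.004907 = 2.857 kN.
Moment equilibrium about A: M_A = Σ(load moments about A) − R_B·L = 275.5 − 2.857×9.7 = 247.8 kN·m.

M_A = 247.8 kN·m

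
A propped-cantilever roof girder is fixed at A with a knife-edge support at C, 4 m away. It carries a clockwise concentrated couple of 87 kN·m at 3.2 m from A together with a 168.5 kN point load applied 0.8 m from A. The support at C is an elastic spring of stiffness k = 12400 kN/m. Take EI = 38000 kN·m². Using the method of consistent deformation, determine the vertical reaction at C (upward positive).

R_C = 35.64 kN

Release the roller at C. Primary structure: cantilever fixed at A.
Downward deflection at the released point C due to the loads:
  clockwise couple 87 at a = 3.2: M₀a(2L − a)/(2EI) = 668.2/EI
  point load 168.5 at a = 0.8: Pa²(3L − a)/(6EI) = 201.3/EI
  δ_0 = 869.5/EI
Tip deflection under a unit load at C: L³/(3EI) = 21.33/EI.
With EI = 38000 kN·m²: δ_0 = 0.022881 m and δ_{CC} = 0.000561 m/kN.
Compatibility — the spring shortens by R_C/k under the reaction it provides: δ_0 − R_C·δ_{CC} = R_C/k. With 1/k = 0.000081 m/kN, R_C = δ_0 / (δ_{CC} + 1/k) = 0.022881 / (0.000561 + 0.000081) = 35.64 kN.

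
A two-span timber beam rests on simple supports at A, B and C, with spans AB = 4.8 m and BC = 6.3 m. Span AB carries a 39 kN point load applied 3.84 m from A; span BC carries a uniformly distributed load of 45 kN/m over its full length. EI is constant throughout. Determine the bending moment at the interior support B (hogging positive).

Release continuity at B by inserting a hinge; the redundant is the internal moment M_B. The primary structure is two simply-supported spans AB and BC.
End slopes at the hinge B, treating each span as simply supported:
  span AB: point load 39 at a = 3.84: Pab(L + a)/(6LEI) = 43.13/EI
  span BC: UDL 45: wL³/(24EI) = 468.8/EI
  relative rotation θ_0 = (43.13 + 468.8)/EI = 512/EI
A unit hogging moment at B produces rotation L₁/(3EI) + L₂/(3EI) = 3.7/EI.
Slope continuity at B: θ_0 = M_B·3.7/EI, so M_B = 512/3.7 = 138.4 kN·m (hogging).

M_B = 138.4 kN·m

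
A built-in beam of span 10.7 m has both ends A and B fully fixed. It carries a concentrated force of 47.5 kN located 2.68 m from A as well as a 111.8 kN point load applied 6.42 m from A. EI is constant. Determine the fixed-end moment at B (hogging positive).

M_B = 196.2 kN·m

Release both end moments; the primary structure is a simply-supported span AB with redundants M_A and M_B.
End rotations of the released simple span under the applied load (×1/EI):
  at A: point load 47.5 at a = 2.68: Pab(L + b)/(6LEI) = 297.7/EI
  at B: point load 47.5 at a = 2.68: Pab(L + a)/(6LEI) = 212.8/EI
  at A: point load 111.8 at a = 6.42: Pab(L + b)/(6LEI) = 716.8/EI
  at B: point load 111.8 at a = 6.42: Pab(L + a)/(6LEI) = 819.2/EI
  θ_A0 = 1014/EI,  θ_B0 = 1032/EI
Flexibility coefficients: a unit moment at one end gives L/(3EI) there and L/(6EI) at the far end, so f₁₁ = f₂₂ = 3.567/EI and f₁₂ = f₂₁ = 1.783/EI.
Compatibility — zero rotation at each built-in end:
  3.567 M_A + 1.783 M_B = 1014
  1.783 M_A + 3.567 M_B = 1032
Solving the pair gives M_A = 186.4 kN·m and M_B = 196.2 kN·m (hogging).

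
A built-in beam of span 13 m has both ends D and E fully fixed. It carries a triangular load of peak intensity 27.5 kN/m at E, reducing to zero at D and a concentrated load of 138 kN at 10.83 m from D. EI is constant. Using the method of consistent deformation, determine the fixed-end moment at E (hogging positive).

Release both end moments; the primary structure is a simply-supported span DE with redundants M_D and M_E.
Simple-span end rotations at D and E under the given loads:
  at D: triangular load, peak 27.5: 7w₀L³/(360EI) = 1175/EI
  at E: triangular load, peak 27.5: w₀L³/(45EI) = 1343/EI
  at D: point load 138 at a = 10.83: Pab(L + b)/(6LEI) = 630.8/EI
  at E: point load 138 at a = 10.83: Pab(L + a)/(6LEI) = 990.8/EI
  θ_D0 = 1806/EI,  θ_E0 = 2333/EI
Flexibility coefficients: a unit moment at one end gives L/(3EI) there and L/(6EI) at the far end, so f₁₁ = f₂₂ = 4.333/EI and f₁₂ = f₂₁ = 2.167/EI.
Compatibility — zero rotation at each built-in end:
  4.333 M_D + 2.167 M_E = 1806
  2.167 M_D + 4.333 M_E = 2333
Solving the pair gives M_D = 196.6 kN·m and M_E = 440.2 kN·m (hogging).

M_E = 440.2 kN·m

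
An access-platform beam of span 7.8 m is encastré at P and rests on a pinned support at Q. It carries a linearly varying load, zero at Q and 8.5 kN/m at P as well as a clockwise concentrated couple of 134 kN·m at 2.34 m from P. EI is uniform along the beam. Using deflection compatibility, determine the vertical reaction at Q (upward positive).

Release the roller at Q. Primary structure: cantilever fixed at P.
Deflection at Q on the released cantilever, summing each load's contribution:
  triangular load, peak 8.5 at the fixed end: w₀L⁴/(30EI) = 1049/EI
  clockwise couple 134 at a = 2.34: M₀a(2L − a)/(2EI) = 2079/EI
  δ_0 = 3128/EI
Flexibility coefficient — unit upward force at Q: δ_{QQ} = L³/(3EI) = 158.2/EI.
The prop prevents deflection at Q: R_Q = δ_0/δ_{QQ} = 3128/158.2 = 19.77 kN.

R_Q = 19.77 kN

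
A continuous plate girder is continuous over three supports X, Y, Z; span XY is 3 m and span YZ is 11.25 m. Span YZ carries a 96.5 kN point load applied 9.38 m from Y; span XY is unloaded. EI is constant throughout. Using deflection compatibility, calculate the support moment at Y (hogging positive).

M_Y = 69.26 kN·m

Release continuity at Y by inserting a hinge; the redundant is the internal moment M_Y. The primary structure is two simply-supported spans XY and YZ.
End slopes at the hinge Y, treating each span as simply supported:
  span YZ: point load 96.5 at a = 9.38: Pab(L + b)/(6LEI) = 329/EI
  relative rotation θ_0 = (0 + 329)/EI = 329/EI
A unit hogging moment at Y produces rotation L₁/(3EI) + L₂/(3EI) = 4.75/EI.
Compatibility: M_Y·(L₁+L₂)/(3EI) = θ_0, giving M_Y = 69.26 kN·m (hogging).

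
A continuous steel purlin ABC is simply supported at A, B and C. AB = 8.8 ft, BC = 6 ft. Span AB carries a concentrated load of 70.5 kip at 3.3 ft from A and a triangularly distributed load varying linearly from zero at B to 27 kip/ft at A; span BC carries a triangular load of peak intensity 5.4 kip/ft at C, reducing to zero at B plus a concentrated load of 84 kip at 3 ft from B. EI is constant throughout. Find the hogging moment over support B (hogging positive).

Release continuity at B by inserting a hinge; the redundant is the internal moment M_B. The primary structure is two simply-supported spans AB and BC.
End slopes at the hinge B, treating each span as simply supported:
  span AB: point load 70.5 at a = 3.3: Pab(L + a)/(6LEI) = 293.2/EI
  span AB: triangular load, peak 27: 7w₀L³/(360EI) = 357.8/EI
  span BC: triangular load, peak 5.4: 7w₀L³/(360EI) = 22.68/EI
  span BC: point load 84 at a = 3: Pab(L + b)/(6LEI) = 189/EI
  relative rotation θ_0 = (651 + 211.7)/EI = 862.7/EI
A unit hogging moment at B produces rotation L₁/(3EI) + L₂/(3EI) = 4.933/EI.
Compatibility: M_B·(L₁+L₂)/(3EI) = θ_0, giving M_B = 174.9 kip·ft (hogging).

M_B = 174.9 kip·ft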